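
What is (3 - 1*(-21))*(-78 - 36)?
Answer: -2736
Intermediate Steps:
(3 - 1*(-21))*(-78 - 36) = (3 + 21)*(-114) = 24*(-114) = -2736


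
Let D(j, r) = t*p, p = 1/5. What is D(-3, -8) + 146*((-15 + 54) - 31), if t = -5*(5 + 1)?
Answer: 1162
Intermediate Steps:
t = -30 (t = -5*6 = -30)
p = ⅕ ≈ 0.20000
D(j, r) = -6 (D(j, r) = -30*⅕ = -6)
D(-3, -8) + 146*((-15 + 54) - 31) = -6 + 146*((-15 + 54) - 31) = -6 + 146*(39 - 31) = -6 + 146*8 = -6 + 1168 = 1162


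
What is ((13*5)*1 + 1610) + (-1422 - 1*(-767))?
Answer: 1020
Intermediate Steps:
((13*5)*1 + 1610) + (-1422 - 1*(-767)) = (65*1 + 1610) + (-1422 + 767) = (65 + 1610) - 655 = 1675 - 655 = 1020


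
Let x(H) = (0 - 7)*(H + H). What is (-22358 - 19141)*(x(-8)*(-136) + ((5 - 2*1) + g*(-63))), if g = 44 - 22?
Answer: 689505885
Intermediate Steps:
x(H) = -14*H
g = 22
(-22358 - 19141)*(x(-8)*(-136) + ((5 - 2*1) + g*(-63))) = (-22358 - 19141)*(-14*(-8)*(-136) + ((5 - 2*1) + 22*(-63))) = -41499*(112*(-136) + ((5 - 2) - 1386)) = -41499*(-15232 + (3 - 1386)) = -41499*(-15232 - 1383) = -41499*(-16615) = 689505885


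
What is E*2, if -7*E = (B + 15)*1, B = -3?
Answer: -24/7 ≈ -3.4286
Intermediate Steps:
E = -12/7 (E = -(-3 + 15)/7 = -12/7 ≈ -1.7143)
E*2 = -12/7*2 = -24/7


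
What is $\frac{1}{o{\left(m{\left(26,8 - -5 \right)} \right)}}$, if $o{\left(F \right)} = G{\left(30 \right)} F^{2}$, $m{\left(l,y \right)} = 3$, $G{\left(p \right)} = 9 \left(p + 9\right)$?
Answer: $\frac{1}{3159} \approx 0.00031656$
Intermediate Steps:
$G{\left(p \right)} = 81 + 9 p$ ($G{\left(p \right)} = 9 \left(9 + p\right) = 81 + 9 p$)
$o{\left(F \right)} = 351 F^{2}$ ($o{\left(F \right)} = \left(81 + 9 \cdot 30\right) F^{2} = \left(81 + 270\right) F^{2} = 351 F^{2}$)
$\frac{1}{o{\left(m{\left(26,8 - -5 \right)} \right)}} = \frac{1}{351 \cdot 3^{2}} = \frac{1}{351 \cdot 9} = \frac{1}{3159}$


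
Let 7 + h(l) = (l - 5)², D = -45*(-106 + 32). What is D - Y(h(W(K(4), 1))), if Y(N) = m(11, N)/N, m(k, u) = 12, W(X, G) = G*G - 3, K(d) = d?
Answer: 23308/7 ≈ 3329.7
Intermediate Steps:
W(X, G) = -3 + G² (W(X, G) = G² - 3 = -3 + G²)
D = 3330 (D = -45*(-74) = 3330)
h(l) = -7 + (-5 + l)² (h(l) = -7 + (l - 5)² = -7 + (-5 + l)²)
Y(N) = 12/N
D - Y(h(W(K(4), 1))) = 3330 - 12/(-7 + (-5 + (-3 + 1²))²) = 3330 - 12/(-7 + (-5 + (-3 + 1))²) = 3330 - 12/(-7 + (-5 - 2)²) = 3330 - 12/(-7 + (-7)²) = 3330 - 12/(-7 + 49) = 3330 - 12/42 = 3330 - 1*2/7 = 3330 - 2/7 = 23308/7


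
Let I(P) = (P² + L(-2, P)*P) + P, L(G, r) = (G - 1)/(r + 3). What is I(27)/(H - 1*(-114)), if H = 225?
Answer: 2511/1130 ≈ 2.2221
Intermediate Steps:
L(G, r) = (-1 + G)/(3 + r)
I(P) = P + P² - 3*P/(3 + P) (I(P) = (P² + ((-1 - 2)/(3 + P))*P) + P = (P² + (-3/(3 + P))*P) + P = (P² - 3*P/(3 + P)) + P = P + P² - 3*P/(3 + P))
I(27)/(H - 1*(-114)) = (27²*(4 + 27)/(3 + 27))/(225 - 1*(-114)) = (729*31/30)/(225 + 114) = (729*(1/30)*31)/339 = (7533/10)*(1/339) = 2511/1130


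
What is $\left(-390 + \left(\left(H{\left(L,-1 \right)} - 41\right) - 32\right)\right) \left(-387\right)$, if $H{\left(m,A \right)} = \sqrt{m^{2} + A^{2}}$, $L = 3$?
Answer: $179181 - 387 \sqrt{10} \approx 1.7796 \cdot 10^{5}$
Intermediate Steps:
$H{\left(m,A \right)} = \sqrt{A^{2} + m^{2}}$
$\left(-390 + \left(\left(H{\left(L,-1 \right)} - 41\right) - 32\right)\right) \left(-387\right) = \left(-390 - \left(73 - \sqrt{\left(-1\right)^{2} + 3^{2}}\right)\right) \left(-387\right) = \left(-390 - \left(73 - \sqrt{1 + 9}\right)\right) \left(-387\right) = \left(-390 - \left(73 - \sqrt{10}\right)\right) \left(-387\right) = \left(-463 + \sqrt{10}\right) \left(-387\right) = 179181 - 387 \sqrt{10}$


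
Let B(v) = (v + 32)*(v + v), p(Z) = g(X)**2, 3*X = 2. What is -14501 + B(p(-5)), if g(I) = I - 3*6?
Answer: 15006155/81 ≈ 1.8526e+5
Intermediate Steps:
X = 2/3 (X = (1/3)*2 = 2/3 ≈ 0.66667)
g(I) = -18 + I (g(I) = I - 18 = -18 + I)
p(Z) = 2704/9 (p(Z) = (-18 + 2/3)**2 = (-52/3)**2 = 2704/9)
B(v) = 2*v*(32 + v) (B(v) = (32 + v)*(2*v) = 2*v*(32 + v))
-14501 + B(p(-5)) = -14501 + 2*(2704/9)*(32 + 2704/9) = -14501 + 2*(2704/9)*(2992/9) = -14501 + 16180736/81 = 15006155/81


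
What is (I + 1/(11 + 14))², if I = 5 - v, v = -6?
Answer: 76176/625 ≈ 121.88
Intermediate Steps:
I = 11 (I = 5 - 1*(-6) = 5 + 6 = 11)
(I + 1/(11 + 14))² = (11 + 1/(11 + 14))² = (11 + 1/25)² = (276/25)² = 76176/625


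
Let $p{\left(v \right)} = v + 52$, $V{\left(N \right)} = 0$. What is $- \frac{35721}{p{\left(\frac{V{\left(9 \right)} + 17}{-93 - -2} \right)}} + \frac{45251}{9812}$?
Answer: $- \frac{31681636667}{46263580} \approx -684.81$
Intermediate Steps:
$p{\left(v \right)} = 52 + v$
$- \frac{35721}{p{\left(\frac{V{\left(9 \right)} + 17}{-93 - -2} \right)}} + \frac{45251}{9812} = - \frac{35721}{52 + \frac{0 + 17}{-93 - -2}} + \frac{45251}{9812} = - \frac{35721}{52 + \frac{17}{-93 + \left(-3 + 5\right)}} + 45251 \cdot \frac{1}{9812} = - \frac{35721}{52 + \frac{17}{-93 + 2}} + \frac{45251}{9812} = - \frac{35721}{52 + \frac{17}{-91}} + \frac{45251}{9812} = - \frac{35721}{52 + 17 \left(- \frac{1}{91}\right)} + \frac{45251}{9812} = - \frac{35721}{52 - \frac{17}{91}} + \frac{45251}{9812} = - \frac{35721}{\frac{4715}{91}} + \frac{45251}{9812} = \left(-35721\right) \frac{91}{4715} + \frac{45251}{9812} = - \frac{3250611}{4715} + \frac{45251}{9812} = - \frac{31681636667}{46263580}$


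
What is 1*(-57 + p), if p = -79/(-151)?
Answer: -8528/151 ≈ -56.477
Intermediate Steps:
p = 79/151 (p = -79*(-1/151) = 79/151 ≈ 0.52318)
1*(-57 + p) = 1*(-57 + 79/151) = 1*(-8528/151) = -8528/151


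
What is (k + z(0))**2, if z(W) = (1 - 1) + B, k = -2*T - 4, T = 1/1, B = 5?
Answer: 1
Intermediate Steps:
T = 1
k = -6 (k = -2*1 - 4 = -2 - 4 = -6)
z(W) = 5 (z(W) = (1 - 1) + 5 = 0 + 5 = 5)
(k + z(0))**2 = (-6 + 5)**2 = (-1)**2 = 1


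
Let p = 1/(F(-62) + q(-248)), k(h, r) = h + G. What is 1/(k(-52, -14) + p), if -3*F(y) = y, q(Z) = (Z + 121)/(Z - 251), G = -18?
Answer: -31319/2190833 ≈ -0.014295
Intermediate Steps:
q(Z) = (121 + Z)/(-251 + Z)
F(y) = -y/3
k(h, r) = -18 + h (k(h, r) = h - 18 = -18 + h)
p = 1497/31319 (p = 1/(-1/3*(-62) + (121 - 248)/(-251 - 248)) = 1/(62/3 - 127/(-499)) = 1/(62/3 - 1/499*(-127)) = 1/(62/3 + 127/499) = 1/(31319/1497) = 1497/31319 ≈ 0.047798)
1/(k(-52, -14) + p) = 1/((-18 - 52) + 1497/31319) = 1/(-70 + 1497/31319) = 1/(-2190833/31319) = -31319/2190833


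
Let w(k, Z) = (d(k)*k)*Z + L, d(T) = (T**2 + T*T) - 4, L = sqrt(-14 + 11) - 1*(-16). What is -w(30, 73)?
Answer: -3933256 - I*sqrt(3) ≈ -3.9333e+6 - 1.732*I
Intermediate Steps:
L = 16 + I*sqrt(3) (L = sqrt(-3) + 16 = I*sqrt(3) + 16 = 16 + I*sqrt(3) ≈ 16.0 + 1.732*I)
d(T) = -4 + 2*T**2 (d(T) = (T**2 + T**2) - 4 = 2*T**2 - 4 = -4 + 2*T**2)
w(k, Z) = 16 + I*sqrt(3) + Z*k*(-4 + 2*k**2) (w(k, Z) = ((-4 + 2*k**2)*k)*Z + (16 + I*sqrt(3)) = (k*(-4 + 2*k**2))*Z + (16 + I*sqrt(3)) = Z*k*(-4 + 2*k**2) + (16 + I*sqrt(3)) = 16 + I*sqrt(3) + Z*k*(-4 + 2*k**2))
-w(30, 73) = -(16 + I*sqrt(3) + 2*73*30*(-2 + 30**2)) = -(16 + I*sqrt(3) + 2*73*30*(-2 + 900)) = -(16 + I*sqrt(3) + 2*73*30*898) = -(16 + I*sqrt(3) + 3933240) = -(3933256 + I*sqrt(3)) = -3933256 - I*sqrt(3)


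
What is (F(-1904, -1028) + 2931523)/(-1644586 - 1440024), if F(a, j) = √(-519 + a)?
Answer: -2931523/3084610 - I*√2423/3084610 ≈ -0.95037 - 1.5958e-5*I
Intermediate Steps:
(F(-1904, -1028) + 2931523)/(-1644586 - 1440024) = (√(-519 - 1904) + 2931523)/(-1644586 - 1440024) = (√(-2423) + 2931523)/(-3084610) = (I*√2423 + 2931523)*(-1/3084610) = (2931523 + I*√2423)*(-1/3084610) = -2931523/3084610 - I*√2423/3084610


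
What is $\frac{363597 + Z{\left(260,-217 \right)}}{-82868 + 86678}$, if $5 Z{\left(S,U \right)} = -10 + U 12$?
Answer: $\frac{1815371}{19050} \approx 95.295$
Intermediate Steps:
$Z{\left(S,U \right)} = -2 + \frac{12 U}{5}$ ($Z{\left(S,U \right)} = \frac{-10 + U 12}{5} = \frac{-10 + 12 U}{5} = -2 + \frac{12 U}{5}$)
$\frac{363597 + Z{\left(260,-217 \right)}}{-82868 + 86678} = \frac{363597 + \left(-2 + \frac{12}{5} \left(-217\right)\right)}{-82868 + 86678} = \frac{363597 - \frac{2614}{5}}{3810} = \left(363597 - \frac{2614}{5}\right) \frac{1}{3810} = \frac{1815371}{5} \cdot \frac{1}{3810} = \frac{1815371}{19050}$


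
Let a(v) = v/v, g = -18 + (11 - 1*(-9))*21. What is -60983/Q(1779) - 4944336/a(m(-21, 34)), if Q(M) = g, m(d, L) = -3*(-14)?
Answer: -1987684055/402 ≈ -4.9445e+6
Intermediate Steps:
m(d, L) = 42
g = 402 (g = -18 + (11 + 9)*21 = -18 + 20*21 = -18 + 420 = 402)
Q(M) = 402
a(v) = 1
-60983/Q(1779) - 4944336/a(m(-21, 34)) = -60983/402 - 4944336/1 = -60983*1/402 - 4944336*1 = -60983/402 - 4944336 = -1987684055/402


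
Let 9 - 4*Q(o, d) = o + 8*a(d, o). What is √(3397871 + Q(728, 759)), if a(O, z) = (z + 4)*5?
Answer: 7*√276765/2 ≈ 1841.3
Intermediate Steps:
a(O, z) = 20 + 5*z (a(O, z) = (4 + z)*5 = 20 + 5*z)
Q(o, d) = -151/4 - 41*o/4 (Q(o, d) = 9/4 - (o + 8*(20 + 5*o))/4 = 9/4 - (o + (160 + 40*o))/4 = 9/4 - (160 + 41*o)/4 = 9/4 + (-40 - 41*o/4) = -151/4 - 41*o/4)
√(3397871 + Q(728, 759)) = √(3397871 + (-151/4 - 41/4*728)) = √(3397871 + (-151/4 - 7462)) = √(3397871 - 29999/4) = √(13561485/4) = 7*√276765/2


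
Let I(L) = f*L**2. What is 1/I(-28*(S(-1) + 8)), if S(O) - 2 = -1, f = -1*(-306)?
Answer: 1/19432224 ≈ 5.1461e-8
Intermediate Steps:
f = 306
S(O) = 1 (S(O) = 2 - 1 = 1)
I(L) = 306*L**2
1/I(-28*(S(-1) + 8)) = 1/(306*(-28*(1 + 8))**2) = 1/(306*(-28*9)**2) = 1/(306*(-252)**2) = 1/(306*63504) = 1/19432224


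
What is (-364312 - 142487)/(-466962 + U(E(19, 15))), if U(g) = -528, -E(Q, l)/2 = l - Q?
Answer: 168933/155830 ≈ 1.0841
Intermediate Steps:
E(Q, l) = -2*l + 2*Q (E(Q, l) = -2*(l - Q) = -2*l + 2*Q)
(-364312 - 142487)/(-466962 + U(E(19, 15))) = (-364312 - 142487)/(-466962 - 528) = -506799/(-467490) = -506799*(-1/467490) = 168933/155830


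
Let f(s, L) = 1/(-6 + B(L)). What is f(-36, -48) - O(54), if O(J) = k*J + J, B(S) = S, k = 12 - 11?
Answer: -5833/54 ≈ -108.02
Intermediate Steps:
k = 1
O(J) = 2*J (O(J) = 1*J + J = J + J = 2*J)
f(s, L) = 1/(-6 + L)
f(-36, -48) - O(54) = 1/(-6 - 48) - 2*54 = 1/(-54) - 1*108 = -1/54 - 108 = -5833/54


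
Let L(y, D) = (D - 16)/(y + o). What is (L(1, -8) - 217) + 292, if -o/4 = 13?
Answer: 1283/17 ≈ 75.471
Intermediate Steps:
o = -52 (o = -4*13 = -52)
L(y, D) = (-16 + D)/(-52 + y) (L(y, D) = (D - 16)/(y - 52) = (-16 + D)/(-52 + y))
(L(1, -8) - 217) + 292 = ((-16 - 8)/(-52 + 1) - 217) + 292 = (-24/(-51) - 217) + 292 = (-1/51*(-24) - 217) + 292 = (8/17 - 217) + 292 = -3681/17 + 292 = 1283/17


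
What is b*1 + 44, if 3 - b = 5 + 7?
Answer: 35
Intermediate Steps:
b = -9 (b = 3 - (5 + 7) = 3 - 1*12 = 3 - 12 = -9)
b*1 + 44 = -9*1 + 44 = -9 + 44 = 35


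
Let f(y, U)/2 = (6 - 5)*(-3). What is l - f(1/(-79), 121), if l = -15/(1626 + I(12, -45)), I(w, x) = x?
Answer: 3157/527 ≈ 5.9905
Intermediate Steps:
f(y, U) = -6 (f(y, U) = 2*((6 - 5)*(-3)) = 2*(1*(-3)) = 2*(-3) = -6)
l = -5/527 (l = -15/(1626 - 45) = -15/1581 = -15*1/1581 = -5/527 ≈ -0.0094877)
l - f(1/(-79), 121) = -5/527 - 1*(-6) = -5/527 + 6 = 3157/527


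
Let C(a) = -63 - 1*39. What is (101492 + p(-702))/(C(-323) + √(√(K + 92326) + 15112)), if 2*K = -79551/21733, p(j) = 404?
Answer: -101896/(102 - √(15112 + √174427422157090/43466)) ≈ 4598.1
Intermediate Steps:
C(a) = -102 (C(a) = -63 - 39 = -102)
K = -79551/43466 (K = (-79551/21733)/2 = (-79551*1/21733)/2 = (½)*(-79551/21733) = -79551/43466 ≈ -1.8302)
(101492 + p(-702))/(C(-323) + √(√(K + 92326) + 15112)) = (101492 + 404)/(-102 + √(√(-79551/43466 + 92326) + 15112)) = 101896/(-102 + √(√(4012962365/43466) + 15112)) = 101896/(-102 + √(√174427422157090/43466 + 15112)) = 101896/(-102 + √(15112 + √174427422157090/43466))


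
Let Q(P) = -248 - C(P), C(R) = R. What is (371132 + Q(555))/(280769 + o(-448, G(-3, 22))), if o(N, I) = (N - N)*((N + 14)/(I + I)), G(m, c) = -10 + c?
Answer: 370329/280769 ≈ 1.3190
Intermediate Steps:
Q(P) = -248 - P
o(N, I) = 0 (o(N, I) = 0*((14 + N)/((2*I))) = 0*((14 + N)*(1/(2*I))) = 0*((14 + N)/(2*I)) = 0)
(371132 + Q(555))/(280769 + o(-448, G(-3, 22))) = (371132 + (-248 - 1*555))/(280769 + 0) = (371132 + (-248 - 555))/280769 = (371132 - 803)*(1/280769) = 370329*(1/280769) = 370329/280769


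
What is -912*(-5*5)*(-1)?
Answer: -22800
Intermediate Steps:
-912*(-5*5)*(-1) = -(-22800)*(-1) = -912*25 = -22800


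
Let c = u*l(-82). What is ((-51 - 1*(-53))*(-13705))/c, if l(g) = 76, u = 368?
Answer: -13705/13984 ≈ -0.98005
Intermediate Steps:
c = 27968 (c = 368*76 = 27968)
((-51 - 1*(-53))*(-13705))/c = ((-51 - 1*(-53))*(-13705))/27968 = ((-51 + 53)*(-13705))*(1/27968) = (2*(-13705))*(1/27968) = -27410*1/27968 = -13705/13984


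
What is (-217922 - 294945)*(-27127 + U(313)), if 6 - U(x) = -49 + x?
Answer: 14044862795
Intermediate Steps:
U(x) = 55 - x (U(x) = 6 - (-49 + x) = 6 + (49 - x) = 55 - x)
(-217922 - 294945)*(-27127 + U(313)) = (-217922 - 294945)*(-27127 + (55 - 1*313)) = -512867*(-27127 + (55 - 313)) = -512867*(-27127 - 258) = -512867*(-27385) = 14044862795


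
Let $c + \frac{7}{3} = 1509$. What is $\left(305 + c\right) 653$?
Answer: $\frac{3549055}{3} \approx 1.183 \cdot 10^{6}$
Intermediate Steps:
$c = \frac{4520}{3}$ ($c = - \frac{7}{3} + 1509 = \frac{4520}{3} \approx 1506.7$)
$\left(305 + c\right) 653 = \left(305 + \frac{4520}{3}\right) 653 = \frac{5435}{3} \cdot 653 = \frac{3549055}{3}$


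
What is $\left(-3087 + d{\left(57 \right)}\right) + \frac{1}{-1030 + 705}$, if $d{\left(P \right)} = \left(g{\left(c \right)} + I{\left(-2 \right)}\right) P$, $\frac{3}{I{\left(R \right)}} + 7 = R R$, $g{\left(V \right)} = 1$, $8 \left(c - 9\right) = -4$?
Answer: $- \frac{1003276}{325} \approx -3087.0$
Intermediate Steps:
$c = \frac{17}{2}$ ($c = 9 + \frac{1}{8} \left(-4\right) = 9 - \frac{1}{2} = \frac{17}{2} \approx 8.5$)
$I{\left(R \right)} = \frac{3}{-7 + R^{2}}$ ($I{\left(R \right)} = \frac{3}{-7 + R R} = \frac{3}{-7 + R^{2}}$)
$d{\left(P \right)} = 0$ ($d{\left(P \right)} = \left(1 + \frac{3}{-7 + \left(-2\right)^{2}}\right) P = \left(1 + \frac{3}{-7 + 4}\right) P = \left(1 + \frac{3}{-3}\right) P = \left(1 + 3 \left(- \frac{1}{3}\right)\right) P = \left(1 - 1\right) P = 0 P = 0$)
$\left(-3087 + d{\left(57 \right)}\right) + \frac{1}{-1030 + 705} = \left(-3087 + 0\right) + \frac{1}{-1030 + 705} = -3087 + \frac{1}{-325} = -3087 - \frac{1}{325} = - \frac{1003276}{325}$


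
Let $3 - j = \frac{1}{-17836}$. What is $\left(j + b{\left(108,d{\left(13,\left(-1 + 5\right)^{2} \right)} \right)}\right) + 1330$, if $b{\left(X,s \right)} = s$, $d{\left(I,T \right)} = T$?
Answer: $\frac{24060765}{17836} \approx 1349.0$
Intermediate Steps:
$j = \frac{53509}{17836}$ ($j = 3 - \frac{1}{-17836} = 3 - - \frac{1}{17836} = 3 + \frac{1}{17836} = \frac{53509}{17836} \approx 3.0001$)
$\left(j + b{\left(108,d{\left(13,\left(-1 + 5\right)^{2} \right)} \right)}\right) + 1330 = \left(\frac{53509}{17836} + \left(-1 + 5\right)^{2}\right) + 1330 = \left(\frac{53509}{17836} + 4^{2}\right) + 1330 = \left(\frac{53509}{17836} + 16\right) + 1330 = \frac{338885}{17836} + 1330 = \frac{24060765}{17836}$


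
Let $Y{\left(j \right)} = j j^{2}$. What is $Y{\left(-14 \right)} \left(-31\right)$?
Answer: $85064$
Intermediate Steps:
$Y{\left(j \right)} = j^{3}$
$Y{\left(-14 \right)} \left(-31\right) = \left(-14\right)^{3} \left(-31\right) = \left(-2744\right) \left(-31\right) = 85064$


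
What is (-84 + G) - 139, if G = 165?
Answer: -58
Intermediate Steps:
(-84 + G) - 139 = (-84 + 165) - 139 = 81 - 139 = -58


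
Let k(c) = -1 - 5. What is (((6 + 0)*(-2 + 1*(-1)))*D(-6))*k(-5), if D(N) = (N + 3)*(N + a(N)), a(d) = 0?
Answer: 1944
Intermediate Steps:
k(c) = -6
D(N) = N*(3 + N) (D(N) = (N + 3)*(N + 0) = (3 + N)*N = N*(3 + N))
(((6 + 0)*(-2 + 1*(-1)))*D(-6))*k(-5) = (((6 + 0)*(-2 + 1*(-1)))*(-6*(3 - 6)))*(-6) = ((6*(-2 - 1))*(-6*(-3)))*(-6) = ((6*(-3))*18)*(-6) = -18*18*(-6) = -324*(-6) = 1944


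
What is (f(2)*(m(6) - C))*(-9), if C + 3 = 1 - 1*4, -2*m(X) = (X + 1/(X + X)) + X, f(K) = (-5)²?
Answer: 75/8 ≈ 9.3750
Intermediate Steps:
f(K) = 25
m(X) = -X - 1/(4*X) (m(X) = -((X + 1/(X + X)) + X)/2 = -((X + 1/(2*X)) + X)/2 = -(1/(2*X) + 2*X)/2 = -X - 1/(4*X))
C = -6 (C = -3 + (1 - 1*4) = -3 + (1 - 4) = -3 - 3 = -6)
(f(2)*(m(6) - C))*(-9) = (25*((-1*6 - ¼/6) - 1*(-6)))*(-9) = (25*((-6 - ¼*⅙) + 6))*(-9) = (25*((-6 - 1/24) + 6))*(-9) = (25*(-145/24 + 6))*(-9) = (25*(-1/24))*(-9) = -25/24*(-9) = 75/8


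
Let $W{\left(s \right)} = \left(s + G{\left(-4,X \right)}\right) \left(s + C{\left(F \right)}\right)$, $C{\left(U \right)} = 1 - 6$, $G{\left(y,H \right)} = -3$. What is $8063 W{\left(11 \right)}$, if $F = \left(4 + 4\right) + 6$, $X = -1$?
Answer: $387024$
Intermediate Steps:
$F = 14$ ($F = 8 + 6 = 14$)
$C{\left(U \right)} = -5$ ($C{\left(U \right)} = 1 - 6 = -5$)
$W{\left(s \right)} = \left(-5 + s\right) \left(-3 + s\right)$ ($W{\left(s \right)} = \left(s - 3\right) \left(s - 5\right) = \left(-3 + s\right) \left(-5 + s\right) = \left(-5 + s\right) \left(-3 + s\right)$)
$8063 W{\left(11 \right)} = 8063 \left(15 + 11^{2} - 88\right) = 8063 \left(15 + 121 - 88\right) = 8063 \cdot 48 = 387024$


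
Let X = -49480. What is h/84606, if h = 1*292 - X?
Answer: 24886/42303 ≈ 0.58828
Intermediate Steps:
h = 49772 (h = 1*292 - 1*(-49480) = 292 + 49480 = 49772)
h/84606 = 49772/84606 = 49772*(1/84606) = 24886/42303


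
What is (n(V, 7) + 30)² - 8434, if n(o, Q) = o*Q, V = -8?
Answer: -7758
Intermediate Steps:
n(o, Q) = Q*o
(n(V, 7) + 30)² - 8434 = (7*(-8) + 30)² - 8434 = (-56 + 30)² - 8434 = (-26)² - 8434 = 676 - 8434 = -7758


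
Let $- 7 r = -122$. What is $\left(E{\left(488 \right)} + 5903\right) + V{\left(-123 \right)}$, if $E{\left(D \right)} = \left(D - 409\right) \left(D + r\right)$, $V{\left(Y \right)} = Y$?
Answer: $\frac{319962}{7} \approx 45709.0$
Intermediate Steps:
$r = \frac{122}{7}$ ($r = \left(- \frac{1}{7}\right) \left(-122\right) = \frac{122}{7} \approx 17.429$)
$E{\left(D \right)} = \left(-409 + D\right) \left(\frac{122}{7} + D\right)$ ($E{\left(D \right)} = \left(D - 409\right) \left(D + \frac{122}{7}\right) = \left(-409 + D\right) \left(\frac{122}{7} + D\right)$)
$\left(E{\left(488 \right)} + 5903\right) + V{\left(-123 \right)} = \left(\left(- \frac{49898}{7} + 488^{2} - \frac{1337608}{7}\right) + 5903\right) - 123 = \left(\left(- \frac{49898}{7} + 238144 - \frac{1337608}{7}\right) + 5903\right) - 123 = \left(\frac{279502}{7} + 5903\right) - 123 = \frac{320823}{7} - 123 = \frac{319962}{7}$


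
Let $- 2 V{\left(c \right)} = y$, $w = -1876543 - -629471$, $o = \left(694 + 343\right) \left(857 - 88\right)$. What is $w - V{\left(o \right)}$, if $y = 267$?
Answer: $- \frac{2493877}{2} \approx -1.2469 \cdot 10^{6}$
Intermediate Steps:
$o = 797453$ ($o = 1037 \cdot 769 = 797453$)
$w = -1247072$ ($w = -1876543 + 629471 = -1247072$)
$V{\left(c \right)} = - \frac{267}{2}$ ($V{\left(c \right)} = \left(- \frac{1}{2}\right) 267 = - \frac{267}{2}$)
$w - V{\left(o \right)} = -1247072 - - \frac{267}{2} = -1247072 + \frac{267}{2} = - \frac{2493877}{2}$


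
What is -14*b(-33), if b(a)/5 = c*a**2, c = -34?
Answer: 2591820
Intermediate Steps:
b(a) = -170*a**2 (b(a) = 5*(-34*a**2) = -170*a**2)
-14*b(-33) = -(-2380)*(-33)**2 = -(-2380)*1089 = -14*(-185130) = 2591820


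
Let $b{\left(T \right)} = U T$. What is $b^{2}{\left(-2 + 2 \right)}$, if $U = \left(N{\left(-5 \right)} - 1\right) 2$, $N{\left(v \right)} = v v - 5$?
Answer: $0$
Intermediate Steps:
$N{\left(v \right)} = -5 + v^{2}$ ($N{\left(v \right)} = v^{2} - 5 = -5 + v^{2}$)
$U = 38$ ($U = \left(\left(-5 + \left(-5\right)^{2}\right) - 1\right) 2 = \left(\left(-5 + 25\right) - 1\right) 2 = \left(20 - 1\right) 2 = 19 \cdot 2 = 38$)
$b{\left(T \right)} = 38 T$
$b^{2}{\left(-2 + 2 \right)} = \left(38 \left(-2 + 2\right)\right)^{2} = \left(38 \cdot 0\right)^{2} = 0^{2} = 0$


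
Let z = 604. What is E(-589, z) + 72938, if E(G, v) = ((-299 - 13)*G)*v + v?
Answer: 111069414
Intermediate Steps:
E(G, v) = v - 312*G*v (E(G, v) = (-312*G)*v + v = -312*G*v + v = v - 312*G*v)
E(-589, z) + 72938 = 604*(1 - 312*(-589)) + 72938 = 604*(1 + 183768) + 72938 = 604*183769 + 72938 = 110996476 + 72938 = 111069414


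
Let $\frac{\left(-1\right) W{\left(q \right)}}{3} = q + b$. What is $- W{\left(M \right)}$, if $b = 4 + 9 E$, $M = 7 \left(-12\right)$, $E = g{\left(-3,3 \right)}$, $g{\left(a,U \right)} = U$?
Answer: $-159$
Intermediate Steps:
$E = 3$
$M = -84$
$b = 31$ ($b = 4 + 9 \cdot 3 = 4 + 27 = 31$)
$W{\left(q \right)} = -93 - 3 q$ ($W{\left(q \right)} = - 3 \left(q + 31\right) = - 3 \left(31 + q\right) = -93 - 3 q$)
$- W{\left(M \right)} = - (-93 - -252) = - (-93 + 252) = \left(-1\right) 159 = -159$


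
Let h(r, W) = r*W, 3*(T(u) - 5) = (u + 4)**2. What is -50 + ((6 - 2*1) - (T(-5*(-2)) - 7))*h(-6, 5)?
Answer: 1730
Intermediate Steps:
T(u) = 5 + (4 + u)**2/3 (T(u) = 5 + (u + 4)**2/3 = 5 + (4 + u)**2/3)
h(r, W) = W*r
-50 + ((6 - 2*1) - (T(-5*(-2)) - 7))*h(-6, 5) = -50 + ((6 - 2*1) - ((5 + (4 - 5*(-2))**2/3) - 7))*(5*(-6)) = -50 + ((6 - 2) - ((5 + (4 + 10)**2/3) - 7))*(-30) = -50 + (4 - ((5 + (1/3)*14**2) - 7))*(-30) = -50 + (4 - ((5 + (1/3)*196) - 7))*(-30) = -50 + (4 - ((5 + 196/3) - 7))*(-30) = -50 + (4 - (211/3 - 7))*(-30) = -50 + (4 - 1*190/3)*(-30) = -50 + (4 - 190/3)*(-30) = -50 - 178/3*(-30) = -50 + 1780 = 1730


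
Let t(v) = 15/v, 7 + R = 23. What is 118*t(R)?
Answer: 885/8 ≈ 110.63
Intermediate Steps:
R = 16 (R = -7 + 23 = 16)
118*t(R) = 118*(15/16) = 885/8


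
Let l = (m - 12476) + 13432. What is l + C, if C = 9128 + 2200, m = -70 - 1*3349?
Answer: 8865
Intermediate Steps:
m = -3419 (m = -70 - 3349 = -3419)
C = 11328
l = -2463 (l = (-3419 - 12476) + 13432 = -15895 + 13432 = -2463)
l + C = -2463 + 11328 = 8865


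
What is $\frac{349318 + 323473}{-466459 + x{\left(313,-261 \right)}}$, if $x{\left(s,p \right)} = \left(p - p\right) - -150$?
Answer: $- \frac{672791}{466309} \approx -1.4428$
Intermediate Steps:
$x{\left(s,p \right)} = 150$ ($x{\left(s,p \right)} = 0 + 150 = 150$)
$\frac{349318 + 323473}{-466459 + x{\left(313,-261 \right)}} = \frac{349318 + 323473}{-466459 + 150} = \frac{672791}{-466309} = 672791 \left(- \frac{1}{466309}\right) = - \frac{672791}{466309}$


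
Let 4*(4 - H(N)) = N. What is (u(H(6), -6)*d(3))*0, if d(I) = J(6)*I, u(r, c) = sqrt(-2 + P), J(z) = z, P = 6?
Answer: 0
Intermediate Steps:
H(N) = 4 - N/4
u(r, c) = 2 (u(r, c) = sqrt(-2 + 6) = sqrt(4) = 2)
d(I) = 6*I
(u(H(6), -6)*d(3))*0 = (2*(6*3))*0 = (2*18)*0 = 36*0 = 0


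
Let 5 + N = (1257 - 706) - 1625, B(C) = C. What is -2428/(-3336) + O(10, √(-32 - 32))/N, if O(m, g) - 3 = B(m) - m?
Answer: 652451/899886 ≈ 0.72504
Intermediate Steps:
O(m, g) = 3 (O(m, g) = 3 + (m - m) = 3 + 0 = 3)
N = -1079 (N = -5 + ((1257 - 706) - 1625) = -5 + (551 - 1625) = -5 - 1074 = -1079)
-2428/(-3336) + O(10, √(-32 - 32))/N = -2428/(-3336) + 3/(-1079) = -2428*(-1/3336) + 3*(-1/1079) = 607/834 - 3/1079 = 652451/899886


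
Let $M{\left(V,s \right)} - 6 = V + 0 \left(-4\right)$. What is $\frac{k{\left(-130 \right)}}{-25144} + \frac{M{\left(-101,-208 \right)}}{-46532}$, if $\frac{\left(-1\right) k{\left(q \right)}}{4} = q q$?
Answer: $\frac{393493985}{146250076} \approx 2.6906$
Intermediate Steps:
$M{\left(V,s \right)} = 6 + V$ ($M{\left(V,s \right)} = 6 + \left(V + 0 \left(-4\right)\right) = 6 + \left(V + 0\right) = 6 + V$)
$k{\left(q \right)} = - 4 q^{2}$ ($k{\left(q \right)} = - 4 q q = - 4 q^{2}$)
$\frac{k{\left(-130 \right)}}{-25144} + \frac{M{\left(-101,-208 \right)}}{-46532} = \frac{\left(-4\right) \left(-130\right)^{2}}{-25144} + \frac{6 - 101}{-46532} = \left(-4\right) 16900 \left(- \frac{1}{25144}\right) - - \frac{95}{46532} = \left(-67600\right) \left(- \frac{1}{25144}\right) + \frac{95}{46532} = \frac{8450}{3143} + \frac{95}{46532} = \frac{393493985}{146250076}$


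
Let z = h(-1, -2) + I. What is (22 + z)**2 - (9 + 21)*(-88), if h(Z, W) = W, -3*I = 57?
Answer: 2641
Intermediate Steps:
I = -19 (I = -1/3*57 = -19)
z = -21 (z = -2 - 19 = -21)
(22 + z)**2 - (9 + 21)*(-88) = (22 - 21)**2 - (9 + 21)*(-88) = 1**2 - 30*(-88) = 1 - 1*(-2640) = 1 + 2640 = 2641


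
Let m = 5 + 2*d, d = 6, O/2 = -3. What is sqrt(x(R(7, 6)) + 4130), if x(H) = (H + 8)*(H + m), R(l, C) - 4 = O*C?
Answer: sqrt(4490) ≈ 67.007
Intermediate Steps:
O = -6 (O = 2*(-3) = -6)
m = 17 (m = 5 + 2*6 = 5 + 12 = 17)
R(l, C) = 4 - 6*C
x(H) = (8 + H)*(17 + H) (x(H) = (H + 8)*(H + 17) = (8 + H)*(17 + H))
sqrt(x(R(7, 6)) + 4130) = sqrt((136 + (4 - 6*6)**2 + 25*(4 - 6*6)) + 4130) = sqrt((136 + (4 - 36)**2 + 25*(4 - 36)) + 4130) = sqrt((136 + (-32)**2 + 25*(-32)) + 4130) = sqrt((136 + 1024 - 800) + 4130) = sqrt(360 + 4130) = sqrt(4490)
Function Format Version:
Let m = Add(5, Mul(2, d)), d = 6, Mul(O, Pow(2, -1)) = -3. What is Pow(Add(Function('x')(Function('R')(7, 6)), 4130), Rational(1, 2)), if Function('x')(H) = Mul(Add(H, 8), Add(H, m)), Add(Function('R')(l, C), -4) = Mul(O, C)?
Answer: Pow(4490, Rational(1, 2)) ≈ 67.007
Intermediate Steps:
O = -6 (O = Mul(2, -3) = -6)
m = 17 (m = Add(5, Mul(2, 6)) = Add(5, 12) = 17)
Function('R')(l, C) = Add(4, Mul(-6, C))
Function('x')(H) = Mul(Add(8, H), Add(17, H)) (Function('x')(H) = Mul(Add(H, 8), Add(H, 17)) = Mul(Add(8, H), Add(17, H)))
Pow(Add(Function('x')(Function('R')(7, 6)), 4130), Rational(1, 2)) = Pow(Add(Add(136, Pow(Add(4, Mul(-6, 6)), 2), Mul(25, Add(4, Mul(-6, 6)))), 4130), Rational(1, 2)) = Pow(Add(Add(136, Pow(Add(4, -36), 2), Mul(25, Add(4, -36))), 4130), Rational(1, 2)) = Pow(Add(Add(136, Pow(-32, 2), Mul(25, -32)), 4130), Rational(1, 2)) = Pow(Add(Add(136, 1024, -800), 4130), Rational(1, 2)) = Pow(Add(360, 4130), Rational(1, 2)) = Pow(4490, Rational(1, 2))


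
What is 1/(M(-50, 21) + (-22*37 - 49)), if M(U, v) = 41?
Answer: -1/822 ≈ -0.0012165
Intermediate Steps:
1/(M(-50, 21) + (-22*37 - 49)) = 1/(41 + (-22*37 - 49)) = 1/(41 + (-814 - 49)) = 1/(41 - 863) = 1/(-822) = -1/822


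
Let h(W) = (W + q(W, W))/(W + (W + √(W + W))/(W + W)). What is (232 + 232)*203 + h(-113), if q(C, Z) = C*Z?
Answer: 538193740784/5720627 + 25312*I*√226/5720627 ≈ 94080.0 + 0.066518*I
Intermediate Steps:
h(W) = (W + W²)/(W + (W + √2*√W)/(2*W)) (h(W) = (W + W*W)/(W + (W + √(W + W))/(W + W)) = (W + W²)/(W + (W + √(2*W))/((2*W))) = (W + W²)/(W + (W + √2*√W)*(1/(2*W))) = (W + W²)/(W + (W + √2*√W)/(2*W)))
(232 + 232)*203 + h(-113) = (232 + 232)*203 + 2*(-113)²*(1 - 113)/(-113 + 2*(-113)² + √2*√(-113)) = 464*203 + 2*12769*(-112)/(-113 + 2*12769 + √2*(I*√113)) = 94192 + 2*12769*(-112)/(-113 + 25538 + I*√226) = 94192 + 2*12769*(-112)/(25425 + I*√226) = 94192 - 2860256/(25425 + I*√226)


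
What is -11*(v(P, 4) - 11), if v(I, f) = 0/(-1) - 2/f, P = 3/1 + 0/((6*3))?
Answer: 253/2 ≈ 126.50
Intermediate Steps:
P = 3 (P = 3*1 + 0/18 = 3 + 0*(1/18) = 3 + 0 = 3)
v(I, f) = -2/f (v(I, f) = 0*(-1) - 2/f = 0 - 2/f = -2/f)
-11*(v(P, 4) - 11) = -11*(-2/4 - 11) = -11*(-2*¼ - 11) = -11*(-½ - 11) = -11*(-23/2) = 253/2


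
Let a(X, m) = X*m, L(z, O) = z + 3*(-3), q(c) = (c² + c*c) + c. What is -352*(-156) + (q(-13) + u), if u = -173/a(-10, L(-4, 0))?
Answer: 7180637/130 ≈ 55236.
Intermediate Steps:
q(c) = c + 2*c² (q(c) = (c² + c²) + c = 2*c² + c = c + 2*c²)
L(z, O) = -9 + z (L(z, O) = z - 9 = -9 + z)
u = -173/130 (u = -173*(-1/(10*(-9 - 4))) = -173/((-10*(-13))) = -173/130 ≈ -1.3308)
-352*(-156) + (q(-13) + u) = -352*(-156) + (-13*(1 + 2*(-13)) - 173/130) = 54912 + (-13*(1 - 26) - 173/130) = 54912 + (-13*(-25) - 173/130) = 54912 + (325 - 173/130) = 54912 + 42077/130 = 7180637/130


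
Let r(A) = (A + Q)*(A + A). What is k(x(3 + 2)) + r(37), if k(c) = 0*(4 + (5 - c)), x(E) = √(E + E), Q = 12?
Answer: 3626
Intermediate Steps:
r(A) = 2*A*(12 + A) (r(A) = (A + 12)*(A + A) = (12 + A)*(2*A) = 2*A*(12 + A))
x(E) = √2*√E (x(E) = √(2*E) = √2*√E)
k(c) = 0 (k(c) = 0*(9 - c) = 0)
k(x(3 + 2)) + r(37) = 0 + 2*37*(12 + 37) = 0 + 2*37*49 = 0 + 3626 = 3626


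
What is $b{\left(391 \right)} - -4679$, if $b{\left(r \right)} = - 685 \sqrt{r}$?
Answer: $4679 - 685 \sqrt{391} \approx -8866.0$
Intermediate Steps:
$b{\left(391 \right)} - -4679 = - 685 \sqrt{391} - -4679 = - 685 \sqrt{391} + 4679 = 4679 - 685 \sqrt{391}$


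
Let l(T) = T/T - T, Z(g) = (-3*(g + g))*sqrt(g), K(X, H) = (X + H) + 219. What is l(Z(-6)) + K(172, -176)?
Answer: 216 - 36*I*sqrt(6) ≈ 216.0 - 88.182*I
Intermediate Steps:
K(X, H) = 219 + H + X (K(X, H) = (H + X) + 219 = 219 + H + X)
Z(g) = -6*g**(3/2) (Z(g) = (-6*g)*sqrt(g) = -6*g**(3/2))
l(T) = 1 - T
l(Z(-6)) + K(172, -176) = (1 - (-6)*(-6)**(3/2)) + (219 - 176 + 172) = (1 - (-6)*(-6*I*sqrt(6))) + 215 = (1 - 36*I*sqrt(6)) + 215 = 216 - 36*I*sqrt(6)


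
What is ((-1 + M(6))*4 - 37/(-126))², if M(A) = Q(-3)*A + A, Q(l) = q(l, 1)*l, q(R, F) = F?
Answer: 42445225/15876 ≈ 2673.5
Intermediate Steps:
Q(l) = l (Q(l) = 1*l = l)
M(A) = -2*A (M(A) = -3*A + A = -2*A)
((-1 + M(6))*4 - 37/(-126))² = ((-1 - 2*6)*4 - 37/(-126))² = ((-1 - 12)*4 - 37*(-1/126))² = (-13*4 + 37/126)² = (-52 + 37/126)² = (-6515/126)² = 42445225/15876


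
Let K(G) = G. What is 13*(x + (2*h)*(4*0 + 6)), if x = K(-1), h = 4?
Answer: 611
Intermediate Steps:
x = -1
13*(x + (2*h)*(4*0 + 6)) = 13*(-1 + (2*4)*(4*0 + 6)) = 13*(-1 + 8*(0 + 6)) = 13*(-1 + 8*6) = 13*(-1 + 48) = 13*47 = 611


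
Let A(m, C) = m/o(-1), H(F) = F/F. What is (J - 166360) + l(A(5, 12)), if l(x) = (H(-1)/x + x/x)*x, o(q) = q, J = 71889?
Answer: -94475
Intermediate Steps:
H(F) = 1
A(m, C) = -m (A(m, C) = m/(-1) = m*(-1) = -m)
l(x) = x*(1 + 1/x) (l(x) = (1/x + x/x)*x = (1/x + 1)*x = (1 + 1/x)*x = x*(1 + 1/x))
(J - 166360) + l(A(5, 12)) = (71889 - 166360) + (1 - 1*5) = -94471 + (1 - 5) = -94471 - 4 = -94475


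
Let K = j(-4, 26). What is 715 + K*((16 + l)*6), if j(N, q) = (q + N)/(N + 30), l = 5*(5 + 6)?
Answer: 13981/13 ≈ 1075.5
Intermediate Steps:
l = 55 (l = 5*11 = 55)
j(N, q) = (N + q)/(30 + N)
K = 11/13 (K = (-4 + 26)/(30 - 4) = 22/26 = (1/26)*22 = 11/13 ≈ 0.84615)
715 + K*((16 + l)*6) = 715 + 11*((16 + 55)*6)/13 = 715 + 11*(71*6)/13 = 715 + (11/13)*426 = 715 + 4686/13 = 13981/13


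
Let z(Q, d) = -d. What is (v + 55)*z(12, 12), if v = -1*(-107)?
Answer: -1944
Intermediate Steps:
v = 107
(v + 55)*z(12, 12) = (107 + 55)*(-1*12) = 162*(-12) = -1944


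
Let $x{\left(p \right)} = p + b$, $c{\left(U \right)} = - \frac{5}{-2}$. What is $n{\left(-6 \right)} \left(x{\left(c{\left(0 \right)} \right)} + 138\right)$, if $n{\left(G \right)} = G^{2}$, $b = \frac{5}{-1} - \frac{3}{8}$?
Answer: $\frac{9729}{2} \approx 4864.5$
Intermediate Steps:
$c{\left(U \right)} = \frac{5}{2}$ ($c{\left(U \right)} = \left(-5\right) \left(- \frac{1}{2}\right) = \frac{5}{2}$)
$b = - \frac{43}{8}$ ($b = 5 \left(-1\right) - \frac{3}{8} = -5 - \frac{3}{8} = - \frac{43}{8} \approx -5.375$)
$x{\left(p \right)} = - \frac{43}{8} + p$ ($x{\left(p \right)} = p - \frac{43}{8} = - \frac{43}{8} + p$)
$n{\left(-6 \right)} \left(x{\left(c{\left(0 \right)} \right)} + 138\right) = \left(-6\right)^{2} \left(\left(- \frac{43}{8} + \frac{5}{2}\right) + 138\right) = 36 \left(- \frac{23}{8} + 138\right) = 36 \cdot \frac{1081}{8} = \frac{9729}{2}$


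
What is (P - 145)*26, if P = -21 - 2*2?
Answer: -4420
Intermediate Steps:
P = -25 (P = -21 - 4 = -25)
(P - 145)*26 = (-25 - 145)*26 = -170*26 = -4420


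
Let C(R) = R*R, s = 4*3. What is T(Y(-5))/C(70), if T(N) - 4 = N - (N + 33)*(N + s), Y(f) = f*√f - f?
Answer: -128/1225 + 27*I*√5/490 ≈ -0.10449 + 0.12321*I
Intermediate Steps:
s = 12
Y(f) = f^(3/2) - f
C(R) = R²
T(N) = 4 + N - (12 + N)*(33 + N) (T(N) = 4 + (N - (N + 33)*(N + 12)) = 4 + (N - (33 + N)*(12 + N)) = 4 + (N - (12 + N)*(33 + N)) = 4 + N - (12 + N)*(33 + N))
T(Y(-5))/C(70) = (-392 - ((-5)^(3/2) - 1*(-5))² - 44*((-5)^(3/2) - 1*(-5)))/(70²) = (-392 - (-5*I*√5 + 5)² - 44*(-5*I*√5 + 5))/4900 = (-392 - (5 - 5*I*√5)² - 44*(5 - 5*I*√5))*(1/4900) = (-392 - (5 - 5*I*√5)² + (-220 + 220*I*√5))*(1/4900) = (-612 - (5 - 5*I*√5)² + 220*I*√5)*(1/4900) = -153/1225 - (5 - 5*I*√5)²/4900 + 11*I*√5/245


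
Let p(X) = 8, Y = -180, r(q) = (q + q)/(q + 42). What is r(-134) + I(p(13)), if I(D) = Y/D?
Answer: -901/46 ≈ -19.587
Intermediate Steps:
r(q) = 2*q/(42 + q) (r(q) = (2*q)/(42 + q) = 2*q/(42 + q))
I(D) = -180/D
r(-134) + I(p(13)) = 2*(-134)/(42 - 134) - 180/8 = 2*(-134)/(-92) - 180*⅛ = 2*(-134)*(-1/92) - 45/2 = 67/23 - 45/2 = -901/46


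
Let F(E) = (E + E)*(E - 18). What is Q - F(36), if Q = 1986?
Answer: 690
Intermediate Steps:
F(E) = 2*E*(-18 + E) (F(E) = (2*E)*(-18 + E) = 2*E*(-18 + E))
Q - F(36) = 1986 - 2*36*(-18 + 36) = 1986 - 2*36*18 = 1986 - 1*1296 = 1986 - 1296 = 690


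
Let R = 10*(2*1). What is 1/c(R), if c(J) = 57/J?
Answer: 20/57 ≈ 0.35088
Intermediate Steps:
R = 20 (R = 10*2 = 20)
1/c(R) = 1/(57/20) = 20/57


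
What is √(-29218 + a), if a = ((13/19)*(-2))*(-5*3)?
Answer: 16*I*√41173/19 ≈ 170.87*I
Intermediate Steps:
a = 390/19 (a = ((13*(1/19))*(-2))*(-15) = ((13/19)*(-2))*(-15) = -26/19*(-15) = 390/19 ≈ 20.526)
√(-29218 + a) = √(-29218 + 390/19) = √(-554752/19) = 16*I*√41173/19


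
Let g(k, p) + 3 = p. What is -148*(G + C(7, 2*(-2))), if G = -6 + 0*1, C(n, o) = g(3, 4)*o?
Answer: 1480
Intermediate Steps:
g(k, p) = -3 + p
C(n, o) = o (C(n, o) = (-3 + 4)*o = 1*o = o)
G = -6 (G = -6 + 0 = -6)
-148*(G + C(7, 2*(-2))) = -148*(-6 + 2*(-2)) = -148*(-6 - 4) = -148*(-10) = 1480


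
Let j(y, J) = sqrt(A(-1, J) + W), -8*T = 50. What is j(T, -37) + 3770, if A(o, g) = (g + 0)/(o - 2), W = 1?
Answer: 3770 + 2*sqrt(30)/3 ≈ 3773.7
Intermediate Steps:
T = -25/4 (T = -1/8*50 = -25/4 ≈ -6.2500)
A(o, g) = g/(-2 + o)
j(y, J) = sqrt(1 - J/3) (j(y, J) = sqrt(J/(-2 - 1) + 1) = sqrt(J/(-3) + 1) = sqrt(J*(-1/3) + 1) = sqrt(-J/3 + 1) = sqrt(1 - J/3))
j(T, -37) + 3770 = sqrt(9 - 3*(-37))/3 + 3770 = sqrt(9 + 111)/3 + 3770 = sqrt(120)/3 + 3770 = (2*sqrt(30))/3 + 3770 = 2*sqrt(30)/3 + 3770 = 3770 + 2*sqrt(30)/3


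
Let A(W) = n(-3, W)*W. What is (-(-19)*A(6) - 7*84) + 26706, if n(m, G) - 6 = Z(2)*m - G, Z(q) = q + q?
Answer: 24750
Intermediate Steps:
Z(q) = 2*q
n(m, G) = 6 - G + 4*m (n(m, G) = 6 + ((2*2)*m - G) = 6 + (4*m - G) = 6 + (-G + 4*m) = 6 - G + 4*m)
A(W) = W*(-6 - W) (A(W) = (6 - W + 4*(-3))*W = (6 - W - 12)*W = (-6 - W)*W = W*(-6 - W))
(-(-19)*A(6) - 7*84) + 26706 = (-(-19)*(-1*6*(6 + 6)) - 7*84) + 26706 = (-(-19)*(-1*6*12) - 588) + 26706 = (-(-19)*(-72) - 588) + 26706 = (-1*1368 - 588) + 26706 = (-1368 - 588) + 26706 = -1956 + 26706 = 24750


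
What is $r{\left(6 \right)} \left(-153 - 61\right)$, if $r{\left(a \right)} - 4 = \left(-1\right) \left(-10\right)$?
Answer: $-2996$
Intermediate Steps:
$r{\left(a \right)} = 14$ ($r{\left(a \right)} = 4 - -10 = 4 + 10 = 14$)
$r{\left(6 \right)} \left(-153 - 61\right) = 14 \left(-153 - 61\right) = 14 \left(-214\right) = -2996$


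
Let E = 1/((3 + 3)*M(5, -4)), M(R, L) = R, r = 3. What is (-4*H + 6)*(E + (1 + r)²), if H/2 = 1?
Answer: -481/15 ≈ -32.067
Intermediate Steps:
H = 2 (H = 2*1 = 2)
E = 1/30 (E = 1/((3 + 3)*5) = 1/(6*5) = 1/30 ≈ 0.033333)
(-4*H + 6)*(E + (1 + r)²) = (-4*2 + 6)*(1/30 + (1 + 3)²) = (-8 + 6)*(1/30 + 4²) = -2*(1/30 + 16) = -2*481/30 = -481/15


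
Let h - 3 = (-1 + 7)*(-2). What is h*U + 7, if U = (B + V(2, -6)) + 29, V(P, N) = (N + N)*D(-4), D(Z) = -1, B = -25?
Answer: -137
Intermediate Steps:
h = -9 (h = 3 + (-1 + 7)*(-2) = 3 + 6*(-2) = 3 - 12 = -9)
V(P, N) = -2*N (V(P, N) = (N + N)*(-1) = (2*N)*(-1) = -2*N)
U = 16 (U = (-25 - 2*(-6)) + 29 = (-25 + 12) + 29 = -13 + 29 = 16)
h*U + 7 = -9*16 + 7 = -144 + 7 = -137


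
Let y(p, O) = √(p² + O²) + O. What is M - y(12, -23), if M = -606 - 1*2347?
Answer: -2930 - √673 ≈ -2955.9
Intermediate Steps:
M = -2953 (M = -606 - 2347 = -2953)
y(p, O) = O + √(O² + p²) (y(p, O) = √(O² + p²) + O = O + √(O² + p²))
M - y(12, -23) = -2953 - (-23 + √((-23)² + 12²)) = -2953 - (-23 + √(529 + 144)) = -2953 - (-23 + √673) = -2953 + (23 - √673) = -2930 - √673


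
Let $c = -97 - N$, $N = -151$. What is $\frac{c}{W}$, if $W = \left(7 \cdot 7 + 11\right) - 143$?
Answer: $- \frac{54}{83} \approx -0.6506$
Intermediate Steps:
$W = -83$ ($W = \left(49 + 11\right) - 143 = 60 - 143 = -83$)
$c = 54$ ($c = -97 - -151 = -97 + 151 = 54$)
$\frac{c}{W} = \frac{54}{-83} = 54 \left(- \frac{1}{83}\right) = - \frac{54}{83}$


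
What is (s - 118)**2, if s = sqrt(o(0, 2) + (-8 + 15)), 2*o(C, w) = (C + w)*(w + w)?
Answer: (118 - sqrt(11))**2 ≈ 13152.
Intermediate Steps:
o(C, w) = w*(C + w) (o(C, w) = ((C + w)*(w + w))/2 = ((C + w)*(2*w))/2 = (2*w*(C + w))/2 = w*(C + w))
s = sqrt(11) (s = sqrt(2*(0 + 2) + (-8 + 15)) = sqrt(2*2 + 7) = sqrt(4 + 7) = sqrt(11) ≈ 3.3166)
(s - 118)**2 = (sqrt(11) - 118)**2 = (-118 + sqrt(11))**2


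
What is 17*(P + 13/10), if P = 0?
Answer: 221/10 ≈ 22.100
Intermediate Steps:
17*(P + 13/10) = 17*(0 + 13/10) = 17*(13/10) = 221/10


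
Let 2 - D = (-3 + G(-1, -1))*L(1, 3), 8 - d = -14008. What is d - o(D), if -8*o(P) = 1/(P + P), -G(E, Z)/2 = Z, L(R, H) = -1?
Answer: 224257/16 ≈ 14016.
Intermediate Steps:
d = 14016 (d = 8 - 1*(-14008) = 8 + 14008 = 14016)
G(E, Z) = -2*Z
D = 1 (D = 2 - (-3 - 2*(-1))*(-1) = 2 - (-3 + 2)*(-1) = 2 - (-1)*(-1) = 2 - 1*1 = 2 - 1 = 1)
o(P) = -1/(16*P) (o(P) = -1/(8*(P + P)) = -1/(2*P)/8 = -1/(16*P))
d - o(D) = 14016 - (-1)/(16*1) = 14016 - (-1)/16 = 14016 - 1*(-1/16) = 14016 + 1/16 = 224257/16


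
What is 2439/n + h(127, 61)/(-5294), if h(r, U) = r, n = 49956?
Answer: 1094609/44077844 ≈ 0.024834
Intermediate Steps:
2439/n + h(127, 61)/(-5294) = 2439/49956 + 127/(-5294) = 2439*(1/49956) + 127*(-1/5294) = 813/16652 - 127/5294 = 1094609/44077844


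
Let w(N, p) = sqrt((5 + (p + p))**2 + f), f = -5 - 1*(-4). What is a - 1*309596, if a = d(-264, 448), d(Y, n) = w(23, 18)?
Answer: -309596 + 4*sqrt(105) ≈ -3.0956e+5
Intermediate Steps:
f = -1 (f = -5 + 4 = -1)
w(N, p) = sqrt(-1 + (5 + 2*p)**2) (w(N, p) = sqrt((5 + (p + p))**2 - 1) = sqrt((5 + 2*p)**2 - 1) = sqrt(-1 + (5 + 2*p)**2))
d(Y, n) = 4*sqrt(105) (d(Y, n) = sqrt(-1 + (5 + 2*18)**2) = sqrt(-1 + (5 + 36)**2) = sqrt(-1 + 41**2) = sqrt(-1 + 1681) = sqrt(1680) = 4*sqrt(105))
a = 4*sqrt(105) ≈ 40.988
a - 1*309596 = 4*sqrt(105) - 1*309596 = 4*sqrt(105) - 309596 = -309596 + 4*sqrt(105)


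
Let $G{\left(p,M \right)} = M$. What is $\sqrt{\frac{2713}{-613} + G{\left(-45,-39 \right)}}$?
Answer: $\frac{22 i \sqrt{33715}}{613} \approx 6.5898 i$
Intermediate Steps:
$\sqrt{\frac{2713}{-613} + G{\left(-45,-39 \right)}} = \sqrt{\frac{2713}{-613} - 39} = \sqrt{2713 \left(- \frac{1}{613}\right) - 39} = \sqrt{- \frac{2713}{613} - 39} = \sqrt{- \frac{26620}{613}} = \frac{22 i \sqrt{33715}}{613}$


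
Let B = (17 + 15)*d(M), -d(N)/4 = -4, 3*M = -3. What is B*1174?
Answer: 601088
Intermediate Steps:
M = -1 (M = (⅓)*(-3) = -1)
d(N) = 16 (d(N) = -4*(-4) = 16)
B = 512 (B = (17 + 15)*16 = 32*16 = 512)
B*1174 = 512*1174 = 601088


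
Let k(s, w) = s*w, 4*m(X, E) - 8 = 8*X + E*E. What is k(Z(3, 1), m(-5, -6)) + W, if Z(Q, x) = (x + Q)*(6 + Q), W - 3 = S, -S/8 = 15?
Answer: -81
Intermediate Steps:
S = -120 (S = -8*15 = -120)
m(X, E) = 2 + 2*X + E²/4 (m(X, E) = 2 + (8*X + E*E)/4 = 2 + (8*X + E²)/4 = 2 + (E² + 8*X)/4 = 2 + (2*X + E²/4) = 2 + 2*X + E²/4)
W = -117 (W = 3 - 120 = -117)
Z(Q, x) = (6 + Q)*(Q + x) (Z(Q, x) = (Q + x)*(6 + Q) = (6 + Q)*(Q + x))
k(Z(3, 1), m(-5, -6)) + W = (3² + 6*3 + 6*1 + 3*1)*(2 + 2*(-5) + (¼)*(-6)²) - 117 = (9 + 18 + 6 + 3)*(2 - 10 + (¼)*36) - 117 = 36*(2 - 10 + 9) - 117 = 36*1 - 117 = 36 - 117 = -81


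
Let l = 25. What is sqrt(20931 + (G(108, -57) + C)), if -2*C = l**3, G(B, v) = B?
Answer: sqrt(52906)/2 ≈ 115.01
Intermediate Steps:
C = -15625/2 (C = -1/2*25**3 = -1/2*15625 = -15625/2 ≈ -7812.5)
sqrt(20931 + (G(108, -57) + C)) = sqrt(20931 + (108 - 15625/2)) = sqrt(20931 - 15409/2) = sqrt(26453/2) = sqrt(52906)/2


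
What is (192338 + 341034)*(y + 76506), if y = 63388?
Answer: 74615542568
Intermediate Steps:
(192338 + 341034)*(y + 76506) = (192338 + 341034)*(63388 + 76506) = 533372*139894 = 74615542568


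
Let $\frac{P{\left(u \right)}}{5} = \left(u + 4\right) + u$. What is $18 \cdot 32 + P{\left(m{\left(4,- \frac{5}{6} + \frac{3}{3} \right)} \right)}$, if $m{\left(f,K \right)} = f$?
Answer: $636$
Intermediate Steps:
$P{\left(u \right)} = 20 + 10 u$ ($P{\left(u \right)} = 5 \left(\left(u + 4\right) + u\right) = 5 \left(\left(4 + u\right) + u\right) = 5 \left(4 + 2 u\right) = 20 + 10 u$)
$18 \cdot 32 + P{\left(m{\left(4,- \frac{5}{6} + \frac{3}{3} \right)} \right)} = 18 \cdot 32 + \left(20 + 10 \cdot 4\right) = 576 + \left(20 + 40\right) = 576 + 60 = 636$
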